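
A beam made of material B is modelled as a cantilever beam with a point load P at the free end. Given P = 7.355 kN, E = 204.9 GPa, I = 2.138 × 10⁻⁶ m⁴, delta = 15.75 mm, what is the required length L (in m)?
Model: a cantilever beam with a point load P at the free end, so delta = (P·L^3) / (3·E·I).
Solve for L: L = ((3·delta·E·I) / P)^(1/3).
Convert to SI units:
  P = 7.355 kN = 7355 N
  E = 204.9 GPa = 2.049 × 10¹¹ Pa
  delta = 15.75 mm = 0.01575 m
Substitute:
  L = ((3 × 0.01575 × (2.049 × 10¹¹) × (2.138 × 10⁻⁶)) / 7355)^(1/3)
  L = 1.412 m
Final answer: L = 1.412 m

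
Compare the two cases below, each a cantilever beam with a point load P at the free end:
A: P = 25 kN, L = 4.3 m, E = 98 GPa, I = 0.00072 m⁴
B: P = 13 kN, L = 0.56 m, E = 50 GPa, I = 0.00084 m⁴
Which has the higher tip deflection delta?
Model: a cantilever beam with a point load P at the free end, so delta = (P·L^3) / (3·E·I) (SI units).
  A: delta = (25000 × 4.3^3) / (3 × (9.8 × 10¹⁰) × 0.00072) = 0.00939 m = 9.39 mm
  B: delta = (13000 × 0.56^3) / (3 × (5 × 10¹⁰) × 0.00084) = 1.812 × 10⁻⁵ m = 0.01812 mm
9.39 mm > 0.01812 mm, so A is larger.
Final answer: A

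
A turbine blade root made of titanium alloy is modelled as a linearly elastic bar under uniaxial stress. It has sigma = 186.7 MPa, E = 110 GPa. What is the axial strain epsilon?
Model: a linearly elastic bar under uniaxial stress, so epsilon = sigma / E.
Convert to SI units:
  sigma = 186.7 MPa = 1.867 × 10⁸ Pa
  E = 110 GPa = 1.1 × 10¹¹ Pa
Substitute:
  epsilon = (1.867 × 10⁸) / (1.1 × 10¹¹)
  epsilon = 0.001697
Final answer: epsilon = 0.001697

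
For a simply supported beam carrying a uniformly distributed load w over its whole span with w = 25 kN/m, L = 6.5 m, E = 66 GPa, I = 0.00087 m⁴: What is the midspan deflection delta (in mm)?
Model: a simply supported beam carrying a uniformly distributed load w over its whole span, so delta = (5·w·L^4) / (384·E·I).
Convert to SI units:
  w = 25 kN/m = 25000 N/m
  E = 66 GPa = 6.6 × 10¹⁰ Pa
Substitute:
  delta = (5 × 25000 × 6.5^4) / (384 × (6.6 × 10¹⁰) × 0.00087)
  delta = 0.01012 m
Convert: delta = 0.01012 m = 10.12 mm
Final answer: delta = 10.12 mm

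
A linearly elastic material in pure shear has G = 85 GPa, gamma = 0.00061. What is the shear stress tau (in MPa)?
Model: a linearly elastic material in pure shear, so tau = G·gamma.
Convert to SI units:
  G = 85 GPa = 8.5 × 10¹⁰ Pa
Substitute:
  tau = (8.5 × 10¹⁰) × 0.00061
  tau = 5.185 × 10⁷ Pa
Convert: tau = 5.185 × 10⁷ Pa = 51.85 MPa
Final answer: tau = 51.85 MPa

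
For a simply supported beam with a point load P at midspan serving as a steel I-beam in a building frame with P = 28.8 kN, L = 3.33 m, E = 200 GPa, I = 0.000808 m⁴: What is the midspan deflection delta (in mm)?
Model: a simply supported beam with a point load P at midspan, so delta = (P·L^3) / (48·E·I).
Convert to SI units:
  P = 28.8 kN = 28800 N
  E = 200 GPa = 2 × 10¹¹ Pa
Substitute:
  delta = (28800 × 3.33^3) / (48 × (2 × 10¹¹) × 0.000808)
  delta = 0.0001371 m
Convert: delta = 0.0001371 m = 0.1371 mm
Final answer: delta = 0.1371 mm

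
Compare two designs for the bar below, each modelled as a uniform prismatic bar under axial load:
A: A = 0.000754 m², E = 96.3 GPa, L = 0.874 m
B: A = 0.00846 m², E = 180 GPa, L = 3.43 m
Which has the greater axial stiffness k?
Model: a uniform prismatic bar under axial load, so k = (A·E) / L (SI units).
  A: k = (0.000754 × (9.63 × 10¹⁰)) / 0.874 = 8.308 × 10⁷ N/m = 83.08 MN/m
  B: k = (0.00846 × (1.8 × 10¹¹)) / 3.43 = 4.44 × 10⁸ N/m = 444 MN/m
444 MN/m > 83.08 MN/m, so B is larger.
Final answer: B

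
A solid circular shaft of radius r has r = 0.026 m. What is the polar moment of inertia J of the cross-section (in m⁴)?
Model: a solid circular shaft of radius r, so J = (π·r^4) / 2.
Substitute:
  J = (π × 0.026^4) / 2
  J = 7.178 × 10⁻⁷ m⁴
Final answer: J = 7.178 × 10⁻⁷ m⁴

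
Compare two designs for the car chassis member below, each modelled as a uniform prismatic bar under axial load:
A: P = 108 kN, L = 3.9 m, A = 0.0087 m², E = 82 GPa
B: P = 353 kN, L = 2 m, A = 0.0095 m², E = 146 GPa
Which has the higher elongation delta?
Model: a uniform prismatic bar under axial load, so delta = (P·L) / (A·E) (SI units).
  A: delta = (108000 × 3.9) / (0.0087 × (8.2 × 10¹⁰)) = 0.0005904 m = 0.5904 mm
  B: delta = (353000 × 2) / (0.0095 × (1.46 × 10¹¹)) = 0.000509 m = 0.509 mm
0.5904 mm > 0.509 mm, so A is larger.
Final answer: A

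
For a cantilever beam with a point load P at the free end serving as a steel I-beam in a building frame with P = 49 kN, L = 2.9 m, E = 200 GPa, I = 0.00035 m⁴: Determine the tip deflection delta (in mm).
Model: a cantilever beam with a point load P at the free end, so delta = (P·L^3) / (3·E·I).
Convert to SI units:
  P = 49 kN = 49000 N
  E = 200 GPa = 2 × 10¹¹ Pa
Substitute:
  delta = (49000 × 2.9^3) / (3 × (2 × 10¹¹) × 0.00035)
  delta = 0.005691 m
Convert: delta = 0.005691 m = 5.691 mm
Final answer: delta = 5.691 mm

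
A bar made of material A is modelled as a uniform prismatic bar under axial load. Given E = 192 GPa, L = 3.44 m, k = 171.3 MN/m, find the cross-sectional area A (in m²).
Model: a uniform prismatic bar under axial load, so k = (A·E) / L.
Solve for A: A = (k·L) / E.
Convert to SI units:
  E = 192 GPa = 1.92 × 10¹¹ Pa
  k = 171.3 MN/m = 1.713 × 10⁸ N/m
Substitute:
  A = ((1.713 × 10⁸) × 3.44) / (1.92 × 10¹¹)
  A = 0.003069 m²
Final answer: A = 0.003069 m²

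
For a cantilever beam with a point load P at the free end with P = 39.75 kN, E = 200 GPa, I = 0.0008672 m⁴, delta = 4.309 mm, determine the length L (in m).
Model: a cantilever beam with a point load P at the free end, so delta = (P·L^3) / (3·E·I).
Solve for L: L = ((3·delta·E·I) / P)^(1/3).
Convert to SI units:
  P = 39.75 kN = 39750 N
  E = 200 GPa = 2 × 10¹¹ Pa
  delta = 4.309 mm = 0.004309 m
Substitute:
  L = ((3 × 0.004309 × (2 × 10¹¹) × 0.0008672) / 39750)^(1/3)
  L = 3.835 m
Final answer: L = 3.835 m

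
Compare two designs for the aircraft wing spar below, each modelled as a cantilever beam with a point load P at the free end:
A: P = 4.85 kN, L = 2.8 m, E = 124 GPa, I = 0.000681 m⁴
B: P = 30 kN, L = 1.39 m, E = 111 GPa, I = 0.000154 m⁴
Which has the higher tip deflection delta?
Model: a cantilever beam with a point load P at the free end, so delta = (P·L^3) / (3·E·I) (SI units).
  A: delta = (4850 × 2.8^3) / (3 × (1.24 × 10¹¹) × 0.000681) = 0.0004203 m = 0.4203 mm
  B: delta = (30000 × 1.39^3) / (3 × (1.11 × 10¹¹) × 0.000154) = 0.001571 m = 1.571 mm
1.571 mm > 0.4203 mm, so B is larger.
Final answer: B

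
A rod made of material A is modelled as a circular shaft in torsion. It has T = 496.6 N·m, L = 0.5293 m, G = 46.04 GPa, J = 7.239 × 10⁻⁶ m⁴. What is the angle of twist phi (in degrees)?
Model: a circular shaft in torsion, so phi = (T·L) / (G·J).
Convert to SI units:
  G = 46.04 GPa = 4.604 × 10¹⁰ Pa
Substitute:
  phi = (496.6 × 0.5293) / ((4.604 × 10¹⁰) × (7.239 × 10⁻⁶))
  phi = 0.0007887 rad
Convert to degrees: phi = 0.0007887 × 180/π = 0.04519°
Final answer: phi = 0.04519°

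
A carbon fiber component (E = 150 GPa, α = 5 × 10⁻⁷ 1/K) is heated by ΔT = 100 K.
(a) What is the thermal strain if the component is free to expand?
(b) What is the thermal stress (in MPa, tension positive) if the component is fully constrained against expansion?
(a) Free thermal strain ε_th = α·ΔT = (5 × 10⁻⁷) × 100 = 5 × 10⁻⁵
(b) Fully constrained, the expansion is suppressed, so σ = -E·α·ΔT. Convert E = 150 GPa = 1.5 × 10¹¹ Pa.
  σ = -(1.5 × 10¹¹) × (5 × 10⁻⁷) × 100 = -7.5 × 10⁶ Pa = -7.5 MPa (compressive)
Final answer: (a) ε_th = 5 × 10⁻⁵, (b) σ = -7.5 MPa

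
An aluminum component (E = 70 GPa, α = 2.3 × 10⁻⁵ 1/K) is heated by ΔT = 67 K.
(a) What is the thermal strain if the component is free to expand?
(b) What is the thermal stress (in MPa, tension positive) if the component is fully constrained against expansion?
(a) Free thermal strain ε_th = α·ΔT = (2.3 × 10⁻⁵) × 67 = 0.001541
(b) Fully constrained, the expansion is suppressed, so σ = -E·α·ΔT. Convert E = 70 GPa = 7 × 10¹⁰ Pa.
  σ = -(7 × 10¹⁰) × (2.3 × 10⁻⁵) × 67 = -1.079 × 10⁸ Pa = -107.9 MPa (compressive)
Final answer: (a) ε_th = 0.001541, (b) σ = -107.9 MPa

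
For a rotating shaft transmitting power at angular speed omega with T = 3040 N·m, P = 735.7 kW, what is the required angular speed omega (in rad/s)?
Model: a rotating shaft transmitting power at angular speed omega, so P = T·omega.
Solve for omega: omega = P / T.
Convert to SI units:
  P = 735.7 kW = 735700 W
Substitute:
  omega = 735700 / 3040
  omega = 242 rad/s
Final answer: omega = 242 rad/s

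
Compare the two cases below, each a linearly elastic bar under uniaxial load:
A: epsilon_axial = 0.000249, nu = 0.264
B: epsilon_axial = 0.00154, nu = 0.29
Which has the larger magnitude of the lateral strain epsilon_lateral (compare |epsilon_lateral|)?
Model: a linearly elastic bar under uniaxial load, so epsilon_lateral = -nu·epsilon_axial (SI units).
  A: epsilon_lateral = -(0.264 × 0.000249) = -6.574 × 10⁻⁵
  B: epsilon_lateral = -(0.29 × 0.00154) = -0.0004466
|epsilon_lateral|: A = 6.574 × 10⁻⁵, B = 0.0004466, so B is larger in magnitude.
Final answer: B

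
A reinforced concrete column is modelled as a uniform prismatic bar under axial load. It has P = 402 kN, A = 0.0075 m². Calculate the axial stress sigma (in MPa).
Model: a uniform prismatic bar under axial load, so sigma = P / A.
Convert to SI units:
  P = 402 kN = 402000 N
Substitute:
  sigma = 402000 / 0.0075
  sigma = 5.36 × 10⁷ Pa
Convert: sigma = 5.36 × 10⁷ Pa = 53.6 MPa
Final answer: sigma = 53.6 MPa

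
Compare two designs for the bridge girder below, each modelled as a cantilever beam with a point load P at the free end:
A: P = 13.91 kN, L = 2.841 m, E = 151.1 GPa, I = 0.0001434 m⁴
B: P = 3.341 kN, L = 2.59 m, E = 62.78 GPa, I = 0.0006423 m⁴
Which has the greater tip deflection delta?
Model: a cantilever beam with a point load P at the free end, so delta = (P·L^3) / (3·E·I) (SI units).
  A: delta = (13910 × 2.841^3) / (3 × (1.511 × 10¹¹) × 0.0001434) = 0.004907 m = 4.907 mm
  B: delta = (3341 × 2.59^3) / (3 × (6.278 × 10¹⁰) × 0.0006423) = 0.0004798 m = 0.4798 mm
4.907 mm > 0.4798 mm, so A is larger.
Final answer: A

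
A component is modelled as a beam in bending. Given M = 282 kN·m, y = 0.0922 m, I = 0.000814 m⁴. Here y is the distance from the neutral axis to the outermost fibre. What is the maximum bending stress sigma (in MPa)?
Model: a beam in bending, so sigma = (M·y) / I.
Convert to SI units:
  M = 282 kN·m = 282000 N·m
Substitute:
  sigma = (282000 × 0.0922) / 0.000814
  sigma = 3.194 × 10⁷ Pa
Convert: sigma = 3.194 × 10⁷ Pa = 31.94 MPa
Final answer: sigma = 31.94 MPa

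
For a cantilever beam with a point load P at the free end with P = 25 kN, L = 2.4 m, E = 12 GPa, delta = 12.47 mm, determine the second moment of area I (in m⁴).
Model: a cantilever beam with a point load P at the free end, so delta = (P·L^3) / (3·E·I).
Solve for I: I = (P·L^3) / (3·delta·E).
Convert to SI units:
  P = 25 kN = 25000 N
  E = 12 GPa = 1.2 × 10¹⁰ Pa
  delta = 12.47 mm = 0.01247 m
Substitute:
  I = (25000 × 2.4^3) / (3 × 0.01247 × (1.2 × 10¹⁰))
  I = 0.0007698 m⁴
Final answer: I = 0.0007698 m⁴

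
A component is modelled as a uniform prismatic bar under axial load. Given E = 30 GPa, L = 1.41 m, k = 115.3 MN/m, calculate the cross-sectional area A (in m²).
Model: a uniform prismatic bar under axial load, so k = (A·E) / L.
Solve for A: A = (k·L) / E.
Convert to SI units:
  E = 30 GPa = 3 × 10¹⁰ Pa
  k = 115.3 MN/m = 1.153 × 10⁸ N/m
Substitute:
  A = ((1.153 × 10⁸) × 1.41) / (3 × 10¹⁰)
  A = 0.005419 m²
Final answer: A = 0.005419 m²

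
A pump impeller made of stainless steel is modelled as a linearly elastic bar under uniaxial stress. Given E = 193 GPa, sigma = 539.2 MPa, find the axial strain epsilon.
Model: a linearly elastic bar under uniaxial stress, so sigma = E·epsilon.
Solve for epsilon: epsilon = sigma / E.
Convert to SI units:
  E = 193 GPa = 1.93 × 10¹¹ Pa
  sigma = 539.2 MPa = 5.392 × 10⁸ Pa
Substitute:
  epsilon = (5.392 × 10⁸) / (1.93 × 10¹¹)
  epsilon = 0.002794
Final answer: epsilon = 0.002794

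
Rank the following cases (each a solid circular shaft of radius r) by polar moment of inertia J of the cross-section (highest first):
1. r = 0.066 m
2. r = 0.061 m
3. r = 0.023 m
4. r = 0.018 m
Model: a solid circular shaft of radius r, so J = (π·r^4) / 2 (SI units).
  Case 1: J = (π × 0.066^4) / 2 = 2.981 × 10⁻⁵ m⁴
  Case 2: J = (π × 0.061^4) / 2 = 2.175 × 10⁻⁵ m⁴
  Case 3: J = (π × 0.023^4) / 2 = 4.396 × 10⁻⁷ m⁴
  Case 4: J = (π × 0.018^4) / 2 = 1.649 × 10⁻⁷ m⁴
Ordering: 2.981 × 10⁻⁵ m⁴ (case 1) > 2.175 × 10⁻⁵ m⁴ (case 2) > 4.396 × 10⁻⁷ m⁴ (case 3) > 1.649 × 10⁻⁷ m⁴ (case 4)
Final answer: 1, 2, 3, 4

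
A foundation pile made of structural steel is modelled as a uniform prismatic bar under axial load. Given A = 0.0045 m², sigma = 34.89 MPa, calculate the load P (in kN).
Model: a uniform prismatic bar under axial load, so sigma = P / A.
Solve for P: P = sigma·A.
Convert to SI units:
  sigma = 34.89 MPa = 3.489 × 10⁷ Pa
Substitute:
  P = (3.489 × 10⁷) × 0.0045
  P = 157000 N
Convert: P = 157000 N = 157 kN
Final answer: P = 157 kN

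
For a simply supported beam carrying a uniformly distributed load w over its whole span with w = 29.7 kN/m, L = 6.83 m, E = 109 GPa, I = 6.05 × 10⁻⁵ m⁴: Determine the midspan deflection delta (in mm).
Model: a simply supported beam carrying a uniformly distributed load w over its whole span, so delta = (5·w·L^4) / (384·E·I).
Convert to SI units:
  w = 29.7 kN/m = 29700 N/m
  E = 109 GPa = 1.09 × 10¹¹ Pa
Substitute:
  delta = (5 × 29700 × 6.83^4) / (384 × (1.09 × 10¹¹) × (6.05 × 10⁻⁵))
  delta = 0.1276 m
Convert: delta = 0.1276 m = 127.6 mm
Final answer: delta = 127.6 mm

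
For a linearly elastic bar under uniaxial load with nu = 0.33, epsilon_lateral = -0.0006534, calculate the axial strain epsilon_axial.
Model: a linearly elastic bar under uniaxial load, so epsilon_lateral = -nu·epsilon_axial.
Solve for epsilon_axial: epsilon_axial = -epsilon_lateral / nu.
Substitute:
  epsilon_axial = -(-0.0006534) / 0.33
  epsilon_axial = 0.00198
Final answer: epsilon_axial = 0.00198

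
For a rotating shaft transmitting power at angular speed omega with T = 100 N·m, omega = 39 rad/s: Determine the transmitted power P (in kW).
Model: a rotating shaft transmitting power at angular speed omega, so P = T·omega.
Substitute:
  P = 100 × 39
  P = 3900 W
Convert: P = 3900 W = 3.9 kW
Final answer: P = 3.9 kW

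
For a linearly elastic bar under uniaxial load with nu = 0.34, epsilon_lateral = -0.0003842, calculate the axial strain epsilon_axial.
Model: a linearly elastic bar under uniaxial load, so epsilon_lateral = -nu·epsilon_axial.
Solve for epsilon_axial: epsilon_axial = -epsilon_lateral / nu.
Substitute:
  epsilon_axial = -(-0.0003842) / 0.34
  epsilon_axial = 0.00113
Final answer: epsilon_axial = 0.00113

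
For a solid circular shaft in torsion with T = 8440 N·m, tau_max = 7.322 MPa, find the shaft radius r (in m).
Model: a solid circular shaft in torsion, so tau_max = (2·T) / (π·r^3).
Solve for r: r = ((2·T) / (π·tau_max))^(1/3).
Convert to SI units:
  tau_max = 7.322 MPa = 7.322 × 10⁶ Pa
Substitute:
  r = ((2 × 8440) / (π × (7.322 × 10⁶)))^(1/3)
  r = 0.0902 m
Final answer: r = 0.0902 m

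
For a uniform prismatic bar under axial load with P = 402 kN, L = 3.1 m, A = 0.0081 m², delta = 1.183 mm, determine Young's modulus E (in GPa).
Model: a uniform prismatic bar under axial load, so delta = (P·L) / (A·E).
Solve for E: E = (P·L) / (delta·A).
Convert to SI units:
  P = 402 kN = 402000 N
  delta = 1.183 mm = 0.001183 m
Substitute:
  E = (402000 × 3.1) / (0.001183 × 0.0081)
  E = 1.301 × 10¹¹ Pa
Convert: E = 1.301 × 10¹¹ Pa = 130.1 GPa
Final answer: E = 130.1 GPa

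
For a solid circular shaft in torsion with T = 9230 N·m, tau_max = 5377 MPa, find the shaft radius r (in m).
Model: a solid circular shaft in torsion, so tau_max = (2·T) / (π·r^3).
Solve for r: r = ((2·T) / (π·tau_max))^(1/3).
Convert to SI units:
  tau_max = 5377 MPa = 5.377 × 10⁹ Pa
Substitute:
  r = ((2 × 9230) / (π × (5.377 × 10⁹)))^(1/3)
  r = 0.0103 m
Final answer: r = 0.0103 m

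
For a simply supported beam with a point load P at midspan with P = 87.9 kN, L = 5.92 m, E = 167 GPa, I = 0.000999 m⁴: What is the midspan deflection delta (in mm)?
Model: a simply supported beam with a point load P at midspan, so delta = (P·L^3) / (48·E·I).
Convert to SI units:
  P = 87.9 kN = 87900 N
  E = 167 GPa = 1.67 × 10¹¹ Pa
Substitute:
  delta = (87900 × 5.92^3) / (48 × (1.67 × 10¹¹) × 0.000999)
  delta = 0.002277 m
Convert: delta = 0.002277 m = 2.277 mm
Final answer: delta = 2.277 mm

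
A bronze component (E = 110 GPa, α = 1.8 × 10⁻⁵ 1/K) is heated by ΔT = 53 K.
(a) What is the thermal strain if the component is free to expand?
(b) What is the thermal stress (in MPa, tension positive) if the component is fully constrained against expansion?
(a) Free thermal strain ε_th = α·ΔT = (1.8 × 10⁻⁵) × 53 = 0.000954
(b) Fully constrained, the expansion is suppressed, so σ = -E·α·ΔT. Convert E = 110 GPa = 1.1 × 10¹¹ Pa.
  σ = -(1.1 × 10¹¹) × (1.8 × 10⁻⁵) × 53 = -1.049 × 10⁸ Pa = -104.9 MPa (compressive)
Final answer: (a) ε_th = 0.000954, (b) σ = -104.9 MPa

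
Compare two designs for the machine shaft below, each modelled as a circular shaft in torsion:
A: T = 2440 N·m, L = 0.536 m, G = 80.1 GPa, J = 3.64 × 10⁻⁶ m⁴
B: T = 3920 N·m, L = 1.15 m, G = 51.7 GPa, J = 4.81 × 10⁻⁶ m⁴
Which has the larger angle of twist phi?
Model: a circular shaft in torsion, so phi = (T·L) / (G·J) (SI units).
  A: phi = (2440 × 0.536) / ((8.01 × 10¹⁰) × (3.64 × 10⁻⁶)) = 0.004486 rad = 0.257°
  B: phi = (3920 × 1.15) / ((5.17 × 10¹⁰) × (4.81 × 10⁻⁶)) = 0.01813 rad = 1.039°
1.039° > 0.257°, so B is larger.
Final answer: B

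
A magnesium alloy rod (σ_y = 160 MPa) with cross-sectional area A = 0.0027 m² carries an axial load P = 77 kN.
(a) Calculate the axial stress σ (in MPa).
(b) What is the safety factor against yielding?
(a) Axial stress σ = P/A. Convert P = 77 kN = 77000 N.
  σ = 77000 / 0.0027 = 2.852 × 10⁷ Pa = 28.52 MPa
(b) Safety factor SF = σ_y/σ = 160 / 28.52 = 5.61
Final answer: (a) σ = 28.52 MPa, (b) SF = 5.61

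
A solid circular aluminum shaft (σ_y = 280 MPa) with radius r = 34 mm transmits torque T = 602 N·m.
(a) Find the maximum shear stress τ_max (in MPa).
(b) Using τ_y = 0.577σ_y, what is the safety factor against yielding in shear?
(a) For a solid circular shaft, τ_max = T·r/J with J = π·r^4/2, i.e. τ_max = 2·T / (π·r^3). Convert r = 34 mm = 0.034 m.
  τ_max = (2 × 602) / (π × 0.034^3) = 9.751 × 10⁶ Pa = 9.751 MPa
(b) τ_y = 0.577 × 280 = 161.56 MPa
  SF = τ_y/τ_max = 161.56 / 9.751 = 16.57
Final answer: (a) τ_max = 9.751 MPa, (b) SF = 16.57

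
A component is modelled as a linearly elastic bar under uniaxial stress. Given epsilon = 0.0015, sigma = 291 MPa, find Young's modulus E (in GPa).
Model: a linearly elastic bar under uniaxial stress, so sigma = E·epsilon.
Solve for E: E = sigma / epsilon.
Convert to SI units:
  sigma = 291 MPa = 2.91 × 10⁸ Pa
Substitute:
  E = (2.91 × 10⁸) / 0.0015
  E = 1.94 × 10¹¹ Pa
Convert: E = 1.94 × 10¹¹ Pa = 194 GPa
Final answer: E = 194 GPa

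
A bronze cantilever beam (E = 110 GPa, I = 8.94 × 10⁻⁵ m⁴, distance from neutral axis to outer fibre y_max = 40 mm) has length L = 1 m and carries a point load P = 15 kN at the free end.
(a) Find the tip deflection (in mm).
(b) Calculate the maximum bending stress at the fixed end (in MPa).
(a) Tip deflection of a cantilever with an end point load: δ = P·L^3 / (3·E·I). Convert P = 15 kN = 15000 N, E = 110 GPa = 1.1 × 10¹¹ Pa.
  δ = (15000 × 1^3) / (3 × (1.1 × 10¹¹) × (8.94 × 10⁻⁵)) = 0.0005084 m = 0.5084 mm
(b) Maximum bending moment at the fixed end: M = P·L = 15000 × 1 = 15000 N·m. Convert y_max = 40 mm = 0.04 m.
  σ = M·y_max / I = (15000 × 0.04) / (8.94 × 10⁻⁵) = 6.711 × 10⁶ Pa = 6.711 MPa
Final answer: (a) δ = 0.5084 mm, (b) σ = 6.711 MPa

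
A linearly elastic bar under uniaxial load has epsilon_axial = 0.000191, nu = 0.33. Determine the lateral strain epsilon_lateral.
Model: a linearly elastic bar under uniaxial load, so epsilon_lateral = -nu·epsilon_axial.
Substitute:
  epsilon_lateral = -(0.33 × 0.000191)
  epsilon_lateral = -6.303 × 10⁻⁵
Final answer: epsilon_lateral = -6.303 × 10⁻⁵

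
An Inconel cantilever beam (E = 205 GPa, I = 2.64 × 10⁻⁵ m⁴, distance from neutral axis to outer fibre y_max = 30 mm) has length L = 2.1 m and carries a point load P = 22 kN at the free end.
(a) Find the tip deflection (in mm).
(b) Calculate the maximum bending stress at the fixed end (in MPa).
(a) Tip deflection of a cantilever with an end point load: δ = P·L^3 / (3·E·I). Convert P = 22 kN = 22000 N, E = 205 GPa = 2.05 × 10¹¹ Pa.
  δ = (22000 × 2.1^3) / (3 × (2.05 × 10¹¹) × (2.64 × 10⁻⁵)) = 0.01255 m = 12.55 mm
(b) Maximum bending moment at the fixed end: M = P·L = 22000 × 2.1 = 46200 N·m. Convert y_max = 30 mm = 0.03 m.
  σ = M·y_max / I = (46200 × 0.03) / (2.64 × 10⁻⁵) = 5.25 × 10⁷ Pa = 52.5 MPa
Final answer: (a) δ = 12.55 mm, (b) σ = 52.5 MPa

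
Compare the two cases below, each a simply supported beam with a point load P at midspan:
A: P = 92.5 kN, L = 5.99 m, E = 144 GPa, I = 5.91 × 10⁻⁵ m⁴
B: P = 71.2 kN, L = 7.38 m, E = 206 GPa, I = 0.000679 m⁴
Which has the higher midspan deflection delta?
Model: a simply supported beam with a point load P at midspan, so delta = (P·L^3) / (48·E·I) (SI units).
  A: delta = (92500 × 5.99^3) / (48 × (1.44 × 10¹¹) × (5.91 × 10⁻⁵)) = 0.04867 m = 48.67 mm
  B: delta = (71200 × 7.38^3) / (48 × (2.06 × 10¹¹) × 0.000679) = 0.004263 m = 4.263 mm
48.67 mm > 4.263 mm, so A is larger.
Final answer: A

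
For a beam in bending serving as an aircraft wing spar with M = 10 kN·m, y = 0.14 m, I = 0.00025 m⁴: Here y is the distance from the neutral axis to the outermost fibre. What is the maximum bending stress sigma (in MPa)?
Model: a beam in bending, so sigma = (M·y) / I.
Convert to SI units:
  M = 10 kN·m = 10000 N·m
Substitute:
  sigma = (10000 × 0.14) / 0.00025
  sigma = 5.6 × 10⁶ Pa
Convert: sigma = 5.6 × 10⁶ Pa = 5.6 MPa
Final answer: sigma = 5.6 MPa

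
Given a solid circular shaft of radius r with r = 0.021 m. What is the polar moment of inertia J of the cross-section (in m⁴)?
Model: a solid circular shaft of radius r, so J = (π·r^4) / 2.
Substitute:
  J = (π × 0.021^4) / 2
  J = 3.055 × 10⁻⁷ m⁴
Final answer: J = 3.055 × 10⁻⁷ m⁴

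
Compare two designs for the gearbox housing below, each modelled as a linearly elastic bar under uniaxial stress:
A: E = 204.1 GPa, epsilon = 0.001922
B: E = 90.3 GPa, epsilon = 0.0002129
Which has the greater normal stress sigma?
Model: a linearly elastic bar under uniaxial stress, so sigma = E·epsilon (SI units).
  A: sigma = (2.041 × 10¹¹) × 0.001922 = 3.923 × 10⁸ Pa = 392.3 MPa
  B: sigma = (9.03 × 10¹⁰) × 0.0002129 = 1.922 × 10⁷ Pa = 19.22 MPa
392.3 MPa > 19.22 MPa, so A is larger.
Final answer: A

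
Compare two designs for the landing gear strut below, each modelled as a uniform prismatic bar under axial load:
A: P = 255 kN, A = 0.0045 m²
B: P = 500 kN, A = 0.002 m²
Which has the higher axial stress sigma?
Model: a uniform prismatic bar under axial load, so sigma = P / A (SI units).
  A: sigma = 255000 / 0.0045 = 5.667 × 10⁷ Pa = 56.67 MPa
  B: sigma = 500000 / 0.002 = 2.5 × 10⁸ Pa = 250 MPa
250 MPa > 56.67 MPa, so B is larger.
Final answer: B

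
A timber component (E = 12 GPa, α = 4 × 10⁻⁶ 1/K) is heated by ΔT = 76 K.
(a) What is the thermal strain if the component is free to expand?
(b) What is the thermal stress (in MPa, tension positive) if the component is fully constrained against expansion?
(a) Free thermal strain ε_th = α·ΔT = (4 × 10⁻⁶) × 76 = 0.000304
(b) Fully constrained, the expansion is suppressed, so σ = -E·α·ΔT. Convert E = 12 GPa = 1.2 × 10¹⁰ Pa.
  σ = -(1.2 × 10¹⁰) × (4 × 10⁻⁶) × 76 = -3.648 × 10⁶ Pa = -3.648 MPa (compressive)
Final answer: (a) ε_th = 0.000304, (b) σ = -3.648 MPa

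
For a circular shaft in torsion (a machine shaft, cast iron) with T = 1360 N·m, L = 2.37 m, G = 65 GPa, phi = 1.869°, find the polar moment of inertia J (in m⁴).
Model: a circular shaft in torsion, so phi = (T·L) / (G·J).
Solve for J: J = (T·L) / (phi·G).
Convert to SI units:
  G = 65 GPa = 6.5 × 10¹⁰ Pa
  phi = 1.869° = 0.03262 rad
Substitute:
  J = (1360 × 2.37) / (0.03262 × (6.5 × 10¹⁰))
  J = 1.52 × 10⁻⁶ m⁴
Final answer: J = 1.52 × 10⁻⁶ m⁴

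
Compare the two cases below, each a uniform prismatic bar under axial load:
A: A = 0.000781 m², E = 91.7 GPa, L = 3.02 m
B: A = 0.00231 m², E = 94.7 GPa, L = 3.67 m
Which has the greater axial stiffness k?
Model: a uniform prismatic bar under axial load, so k = (A·E) / L (SI units).
  A: k = (0.000781 × (9.17 × 10¹⁰)) / 3.02 = 2.371 × 10⁷ N/m = 23.71 MN/m
  B: k = (0.00231 × (9.47 × 10¹⁰)) / 3.67 = 5.961 × 10⁷ N/m = 59.61 MN/m
59.61 MN/m > 23.71 MN/m, so B is larger.
Final answer: B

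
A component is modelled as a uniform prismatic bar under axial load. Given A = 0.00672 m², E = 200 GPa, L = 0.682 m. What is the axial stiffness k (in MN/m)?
Model: a uniform prismatic bar under axial load, so k = (A·E) / L.
Convert to SI units:
  E = 200 GPa = 2 × 10¹¹ Pa
Substitute:
  k = (0.00672 × (2 × 10¹¹)) / 0.682
  k = 1.971 × 10⁹ N/m
Convert: k = 1.971 × 10⁹ N/m = 1971 MN/m
Final answer: k = 1971 MN/m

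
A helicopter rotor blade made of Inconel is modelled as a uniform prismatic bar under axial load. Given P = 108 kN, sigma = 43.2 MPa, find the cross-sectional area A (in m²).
Model: a uniform prismatic bar under axial load, so sigma = P / A.
Solve for A: A = P / sigma.
Convert to SI units:
  P = 108 kN = 108000 N
  sigma = 43.2 MPa = 4.32 × 10⁷ Pa
Substitute:
  A = 108000 / (4.32 × 10⁷)
  A = 0.0025 m²
Final answer: A = 0.0025 m²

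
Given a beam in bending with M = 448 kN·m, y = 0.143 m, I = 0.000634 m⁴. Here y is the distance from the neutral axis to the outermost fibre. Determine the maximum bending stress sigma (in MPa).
Model: a beam in bending, so sigma = (M·y) / I.
Convert to SI units:
  M = 448 kN·m = 448000 N·m
Substitute:
  sigma = (448000 × 0.143) / 0.000634
  sigma = 1.01 × 10⁸ Pa
Convert: sigma = 1.01 × 10⁸ Pa = 101 MPa
Final answer: sigma = 101 MPa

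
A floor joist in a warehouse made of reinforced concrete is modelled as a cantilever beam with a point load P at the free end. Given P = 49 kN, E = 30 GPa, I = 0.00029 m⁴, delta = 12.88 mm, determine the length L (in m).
Model: a cantilever beam with a point load P at the free end, so delta = (P·L^3) / (3·E·I).
Solve for L: L = ((3·delta·E·I) / P)^(1/3).
Convert to SI units:
  P = 49 kN = 49000 N
  E = 30 GPa = 3 × 10¹⁰ Pa
  delta = 12.88 mm = 0.01288 m
Substitute:
  L = ((3 × 0.01288 × (3 × 10¹⁰) × 0.00029) / 49000)^(1/3)
  L = 1.9 m
Final answer: L = 1.9 m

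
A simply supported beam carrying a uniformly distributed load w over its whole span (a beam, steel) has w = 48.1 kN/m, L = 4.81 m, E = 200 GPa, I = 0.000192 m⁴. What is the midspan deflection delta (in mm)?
Model: a simply supported beam carrying a uniformly distributed load w over its whole span, so delta = (5·w·L^4) / (384·E·I).
Convert to SI units:
  w = 48.1 kN/m = 48100 N/m
  E = 200 GPa = 2 × 10¹¹ Pa
Substitute:
  delta = (5 × 48100 × 4.81^4) / (384 × (2 × 10¹¹) × 0.000192)
  delta = 0.00873 m
Convert: delta = 0.00873 m = 8.73 mm
Final answer: delta = 8.73 mm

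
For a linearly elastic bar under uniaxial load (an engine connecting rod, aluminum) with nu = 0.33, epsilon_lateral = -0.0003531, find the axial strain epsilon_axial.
Model: a linearly elastic bar under uniaxial load, so epsilon_lateral = -nu·epsilon_axial.
Solve for epsilon_axial: epsilon_axial = -epsilon_lateral / nu.
Substitute:
  epsilon_axial = -(-0.0003531) / 0.33
  epsilon_axial = 0.00107
Final answer: epsilon_axial = 0.00107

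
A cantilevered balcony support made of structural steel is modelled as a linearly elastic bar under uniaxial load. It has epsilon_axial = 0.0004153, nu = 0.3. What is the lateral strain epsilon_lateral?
Model: a linearly elastic bar under uniaxial load, so epsilon_lateral = -nu·epsilon_axial.
Substitute:
  epsilon_lateral = -(0.3 × 0.0004153)
  epsilon_lateral = -0.0001246
Final answer: epsilon_lateral = -0.0001246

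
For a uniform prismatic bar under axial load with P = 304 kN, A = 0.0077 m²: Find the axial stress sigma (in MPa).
Model: a uniform prismatic bar under axial load, so sigma = P / A.
Convert to SI units:
  P = 304 kN = 304000 N
Substitute:
  sigma = 304000 / 0.0077
  sigma = 3.948 × 10⁷ Pa
Convert: sigma = 3.948 × 10⁷ Pa = 39.48 MPa
Final answer: sigma = 39.48 MPa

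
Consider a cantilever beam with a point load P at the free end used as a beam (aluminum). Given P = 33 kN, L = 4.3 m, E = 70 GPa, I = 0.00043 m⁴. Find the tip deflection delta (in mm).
Model: a cantilever beam with a point load P at the free end, so delta = (P·L^3) / (3·E·I).
Convert to SI units:
  P = 33 kN = 33000 N
  E = 70 GPa = 7 × 10¹⁰ Pa
Substitute:
  delta = (33000 × 4.3^3) / (3 × (7 × 10¹⁰) × 0.00043)
  delta = 0.02906 m
Convert: delta = 0.02906 m = 29.06 mm
Final answer: delta = 29.06 mm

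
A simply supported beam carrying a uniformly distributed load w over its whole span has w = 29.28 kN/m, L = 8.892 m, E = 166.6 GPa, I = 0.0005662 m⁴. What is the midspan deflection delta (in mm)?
Model: a simply supported beam carrying a uniformly distributed load w over its whole span, so delta = (5·w·L^4) / (384·E·I).
Convert to SI units:
  w = 29.28 kN/m = 29280 N/m
  E = 166.6 GPa = 1.666 × 10¹¹ Pa
Substitute:
  delta = (5 × 29280 × 8.892^4) / (384 × (1.666 × 10¹¹) × 0.0005662)
  delta = 0.02527 m
Convert: delta = 0.02527 m = 25.27 mm
Final answer: delta = 25.27 mm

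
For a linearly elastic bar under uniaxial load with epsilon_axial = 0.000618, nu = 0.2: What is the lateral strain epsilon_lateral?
Model: a linearly elastic bar under uniaxial load, so epsilon_lateral = -nu·epsilon_axial.
Substitute:
  epsilon_lateral = -(0.2 × 0.000618)
  epsilon_lateral = -0.0001236
Final answer: epsilon_lateral = -0.0001236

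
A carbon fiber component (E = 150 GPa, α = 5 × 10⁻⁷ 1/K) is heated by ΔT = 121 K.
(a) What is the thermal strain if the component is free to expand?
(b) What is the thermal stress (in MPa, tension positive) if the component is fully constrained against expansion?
(a) Free thermal strain ε_th = α·ΔT = (5 × 10⁻⁷) × 121 = 6.05 × 10⁻⁵
(b) Fully constrained, the expansion is suppressed, so σ = -E·α·ΔT. Convert E = 150 GPa = 1.5 × 10¹¹ Pa.
  σ = -(1.5 × 10¹¹) × (5 × 10⁻⁷) × 121 = -9.075 × 10⁶ Pa = -9.075 MPa (compressive)
Final answer: (a) ε_th = 6.05 × 10⁻⁵, (b) σ = -9.075 MPa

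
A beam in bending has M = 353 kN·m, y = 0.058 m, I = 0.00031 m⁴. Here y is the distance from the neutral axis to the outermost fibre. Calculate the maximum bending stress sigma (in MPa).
Model: a beam in bending, so sigma = (M·y) / I.
Convert to SI units:
  M = 353 kN·m = 353000 N·m
Substitute:
  sigma = (353000 × 0.058) / 0.00031
  sigma = 6.605 × 10⁷ Pa
Convert: sigma = 6.605 × 10⁷ Pa = 66.05 MPa
Final answer: sigma = 66.05 MPa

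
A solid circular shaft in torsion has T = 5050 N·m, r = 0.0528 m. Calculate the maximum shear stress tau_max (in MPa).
Model: a solid circular shaft in torsion, so tau_max = (2·T) / (π·r^3).
Substitute:
  tau_max = (2 × 5050) / (π × 0.0528^3)
  tau_max = 2.184 × 10⁷ Pa
Convert: tau_max = 2.184 × 10⁷ Pa = 21.84 MPa
Final answer: tau_max = 21.84 MPa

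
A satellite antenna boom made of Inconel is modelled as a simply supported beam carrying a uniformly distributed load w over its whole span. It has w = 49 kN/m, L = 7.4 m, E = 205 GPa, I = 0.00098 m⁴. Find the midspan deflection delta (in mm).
Model: a simply supported beam carrying a uniformly distributed load w over its whole span, so delta = (5·w·L^4) / (384·E·I).
Convert to SI units:
  w = 49 kN/m = 49000 N/m
  E = 205 GPa = 2.05 × 10¹¹ Pa
Substitute:
  delta = (5 × 49000 × 7.4^4) / (384 × (2.05 × 10¹¹) × 0.00098)
  delta = 0.009523 m
Convert: delta = 0.009523 m = 9.523 mm
Final answer: delta = 9.523 mm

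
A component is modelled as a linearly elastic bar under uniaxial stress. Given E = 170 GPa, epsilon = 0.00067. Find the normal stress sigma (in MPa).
Model: a linearly elastic bar under uniaxial stress, so sigma = E·epsilon.
Convert to SI units:
  E = 170 GPa = 1.7 × 10¹¹ Pa
Substitute:
  sigma = (1.7 × 10¹¹) × 0.00067
  sigma = 1.139 × 10⁸ Pa
Convert: sigma = 1.139 × 10⁸ Pa = 113.9 MPa
Final answer: sigma = 113.9 MPa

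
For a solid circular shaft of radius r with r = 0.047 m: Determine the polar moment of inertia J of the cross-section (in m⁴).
Model: a solid circular shaft of radius r, so J = (π·r^4) / 2.
Substitute:
  J = (π × 0.047^4) / 2
  J = 7.665 × 10⁻⁶ m⁴
Final answer: J = 7.665 × 10⁻⁶ m⁴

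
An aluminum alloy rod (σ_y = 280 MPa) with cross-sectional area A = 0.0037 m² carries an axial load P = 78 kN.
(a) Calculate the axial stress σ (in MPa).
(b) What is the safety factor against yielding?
(a) Axial stress σ = P/A. Convert P = 78 kN = 78000 N.
  σ = 78000 / 0.0037 = 2.108 × 10⁷ Pa = 21.08 MPa
(b) Safety factor SF = σ_y/σ = 280 / 21.08 = 13.28
Final answer: (a) σ = 21.08 MPa, (b) SF = 13.28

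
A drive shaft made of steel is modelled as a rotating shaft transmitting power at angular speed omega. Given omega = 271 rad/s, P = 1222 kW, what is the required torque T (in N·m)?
Model: a rotating shaft transmitting power at angular speed omega, so P = T·omega.
Solve for T: T = P / omega.
Convert to SI units:
  P = 1222 kW = 1.222 × 10⁶ W
Substitute:
  T = (1.222 × 10⁶) / 271
  T = 4509 N·m
Final answer: T = 4509 N·m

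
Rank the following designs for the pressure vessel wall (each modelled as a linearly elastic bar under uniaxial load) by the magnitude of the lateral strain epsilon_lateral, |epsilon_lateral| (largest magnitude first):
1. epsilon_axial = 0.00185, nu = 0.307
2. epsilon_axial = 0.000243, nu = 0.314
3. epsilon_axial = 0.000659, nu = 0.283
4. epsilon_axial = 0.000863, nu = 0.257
Model: a linearly elastic bar under uniaxial load, so epsilon_lateral = -nu·epsilon_axial (SI units).
  Case 1: epsilon_lateral = -(0.307 × 0.00185) = -0.000568
  Case 2: epsilon_lateral = -(0.314 × 0.000243) = -7.63 × 10⁻⁵
  Case 3: epsilon_lateral = -(0.283 × 0.000659) = -0.0001865
  Case 4: epsilon_lateral = -(0.257 × 0.000863) = -0.0002218
Ordering by |epsilon_lateral|: 0.000568 (case 1) > 0.0002218 (case 4) > 0.0001865 (case 3) > 7.63 × 10⁻⁵ (case 2)
Final answer: 1, 4, 3, 2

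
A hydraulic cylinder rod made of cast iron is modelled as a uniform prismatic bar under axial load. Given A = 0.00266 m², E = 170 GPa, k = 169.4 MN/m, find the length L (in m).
Model: a uniform prismatic bar under axial load, so k = (A·E) / L.
Solve for L: L = (A·E) / k.
Convert to SI units:
  E = 170 GPa = 1.7 × 10¹¹ Pa
  k = 169.4 MN/m = 1.694 × 10⁸ N/m
Substitute:
  L = (0.00266 × (1.7 × 10¹¹)) / (1.694 × 10⁸)
  L = 2.669 m
Final answer: L = 2.669 m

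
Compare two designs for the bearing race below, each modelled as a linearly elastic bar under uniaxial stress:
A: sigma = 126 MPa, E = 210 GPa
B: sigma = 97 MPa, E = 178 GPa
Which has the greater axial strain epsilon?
Model: a linearly elastic bar under uniaxial stress, so epsilon = sigma / E (SI units).
  A: epsilon = (1.26 × 10⁸) / (2.1 × 10¹¹) = 0.0006
  B: epsilon = (9.7 × 10⁷) / (1.78 × 10¹¹) = 0.0005449
0.0006 > 0.0005449, so A is larger.
Final answer: A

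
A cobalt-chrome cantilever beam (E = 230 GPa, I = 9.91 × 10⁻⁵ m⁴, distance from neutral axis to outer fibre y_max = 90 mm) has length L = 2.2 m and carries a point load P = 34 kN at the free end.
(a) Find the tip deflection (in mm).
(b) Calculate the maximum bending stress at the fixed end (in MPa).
(a) Tip deflection of a cantilever with an end point load: δ = P·L^3 / (3·E·I). Convert P = 34 kN = 34000 N, E = 230 GPa = 2.3 × 10¹¹ Pa.
  δ = (34000 × 2.2^3) / (3 × (2.3 × 10¹¹) × (9.91 × 10⁻⁵)) = 0.005294 m = 5.294 mm
(b) Maximum bending moment at the fixed end: M = P·L = 34000 × 2.2 = 74800 N·m. Convert y_max = 90 mm = 0.09 m.
  σ = M·y_max / I = (74800 × 0.09) / (9.91 × 10⁻⁵) = 6.793 × 10⁷ Pa = 67.93 MPa
Final answer: (a) δ = 5.294 mm, (b) σ = 67.93 MPa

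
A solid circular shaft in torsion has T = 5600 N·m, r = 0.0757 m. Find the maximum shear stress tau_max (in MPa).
Model: a solid circular shaft in torsion, so tau_max = (2·T) / (π·r^3).
Substitute:
  tau_max = (2 × 5600) / (π × 0.0757^3)
  tau_max = 8.218 × 10⁶ Pa
Convert: tau_max = 8.218 × 10⁶ Pa = 8.218 MPa
Final answer: tau_max = 8.218 MPa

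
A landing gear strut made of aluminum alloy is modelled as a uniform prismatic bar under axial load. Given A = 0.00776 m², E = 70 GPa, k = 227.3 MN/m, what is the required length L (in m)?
Model: a uniform prismatic bar under axial load, so k = (A·E) / L.
Solve for L: L = (A·E) / k.
Convert to SI units:
  E = 70 GPa = 7 × 10¹⁰ Pa
  k = 227.3 MN/m = 2.273 × 10⁸ N/m
Substitute:
  L = (0.00776 × (7 × 10¹⁰)) / (2.273 × 10⁸)
  L = 2.39 m
Final answer: L = 2.39 m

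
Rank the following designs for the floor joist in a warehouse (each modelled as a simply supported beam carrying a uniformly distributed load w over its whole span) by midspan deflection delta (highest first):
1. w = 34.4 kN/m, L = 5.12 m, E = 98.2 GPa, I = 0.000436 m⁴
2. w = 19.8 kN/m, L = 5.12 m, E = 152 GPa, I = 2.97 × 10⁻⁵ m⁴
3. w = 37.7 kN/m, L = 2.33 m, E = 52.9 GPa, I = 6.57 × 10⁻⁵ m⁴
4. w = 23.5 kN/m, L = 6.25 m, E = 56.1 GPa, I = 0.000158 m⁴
Model: a simply supported beam carrying a uniformly distributed load w over its whole span, so delta = (5·w·L^4) / (384·E·I) (SI units).
  Case 1: delta = (5 × 34400 × 5.12^4) / (384 × (9.82 × 10¹⁰) × 0.000436) = 0.007189 m = 7.189 mm
  Case 2: delta = (5 × 19800 × 5.12^4) / (384 × (1.52 × 10¹¹) × (2.97 × 10⁻⁵)) = 0.03924 m = 39.24 mm
  Case 3: delta = (5 × 37700 × 2.33^4) / (384 × (5.29 × 10¹⁰) × (6.57 × 10⁻⁵)) = 0.004163 m = 4.163 mm
  Case 4: delta = (5 × 23500 × 6.25^4) / (384 × (5.61 × 10¹⁰) × 0.000158) = 0.05268 m = 52.68 mm
Ordering: 52.68 mm (case 4) > 39.24 mm (case 2) > 7.189 mm (case 1) > 4.163 mm (case 3)
Final answer: 4, 2, 1, 3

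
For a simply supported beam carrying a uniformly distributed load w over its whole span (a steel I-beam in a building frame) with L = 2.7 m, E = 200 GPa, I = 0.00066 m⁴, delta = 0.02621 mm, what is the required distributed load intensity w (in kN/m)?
Model: a simply supported beam carrying a uniformly distributed load w over its whole span, so delta = (5·w·L^4) / (384·E·I).
Solve for w: w = (384·delta·E·I) / (5·L^4).
Convert to SI units:
  E = 200 GPa = 2 × 10¹¹ Pa
  delta = 0.02621 mm = 2.621 × 10⁻⁵ m
Substitute:
  w = (384 × (2.621 × 10⁻⁵) × (2 × 10¹¹) × 0.00066) / (5 × 2.7^4)
  w = 5000 N/m
Convert: w = 5000 N/m = 5 kN/m
Final answer: w = 5 kN/m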